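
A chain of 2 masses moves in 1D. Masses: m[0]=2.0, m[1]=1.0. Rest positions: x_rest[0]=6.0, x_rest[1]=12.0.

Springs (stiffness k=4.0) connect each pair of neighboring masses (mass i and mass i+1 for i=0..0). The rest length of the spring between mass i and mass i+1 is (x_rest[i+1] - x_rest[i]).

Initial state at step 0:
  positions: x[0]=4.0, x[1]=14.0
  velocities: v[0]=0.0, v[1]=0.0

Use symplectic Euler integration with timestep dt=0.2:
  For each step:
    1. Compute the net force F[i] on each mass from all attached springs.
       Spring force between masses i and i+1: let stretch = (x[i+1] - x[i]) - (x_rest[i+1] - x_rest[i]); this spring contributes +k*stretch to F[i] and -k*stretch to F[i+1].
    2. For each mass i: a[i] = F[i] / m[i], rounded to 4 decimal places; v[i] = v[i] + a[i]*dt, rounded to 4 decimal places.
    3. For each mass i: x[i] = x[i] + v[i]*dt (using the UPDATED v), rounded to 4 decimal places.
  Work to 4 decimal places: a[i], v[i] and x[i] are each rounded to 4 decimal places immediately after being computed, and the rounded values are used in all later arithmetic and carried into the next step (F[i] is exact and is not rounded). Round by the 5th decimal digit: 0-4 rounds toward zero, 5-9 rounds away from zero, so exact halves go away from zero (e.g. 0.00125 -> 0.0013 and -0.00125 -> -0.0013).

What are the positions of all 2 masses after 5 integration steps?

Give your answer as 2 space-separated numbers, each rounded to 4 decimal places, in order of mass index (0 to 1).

Step 0: x=[4.0000 14.0000] v=[0.0000 0.0000]
Step 1: x=[4.3200 13.3600] v=[1.6000 -3.2000]
Step 2: x=[4.8832 12.2336] v=[2.8160 -5.6320]
Step 3: x=[5.5544 10.8911] v=[3.3562 -6.7123]
Step 4: x=[6.1726 9.6548] v=[3.0909 -6.1817]
Step 5: x=[6.5894 8.8213] v=[2.0838 -4.1675]

Answer: 6.5894 8.8213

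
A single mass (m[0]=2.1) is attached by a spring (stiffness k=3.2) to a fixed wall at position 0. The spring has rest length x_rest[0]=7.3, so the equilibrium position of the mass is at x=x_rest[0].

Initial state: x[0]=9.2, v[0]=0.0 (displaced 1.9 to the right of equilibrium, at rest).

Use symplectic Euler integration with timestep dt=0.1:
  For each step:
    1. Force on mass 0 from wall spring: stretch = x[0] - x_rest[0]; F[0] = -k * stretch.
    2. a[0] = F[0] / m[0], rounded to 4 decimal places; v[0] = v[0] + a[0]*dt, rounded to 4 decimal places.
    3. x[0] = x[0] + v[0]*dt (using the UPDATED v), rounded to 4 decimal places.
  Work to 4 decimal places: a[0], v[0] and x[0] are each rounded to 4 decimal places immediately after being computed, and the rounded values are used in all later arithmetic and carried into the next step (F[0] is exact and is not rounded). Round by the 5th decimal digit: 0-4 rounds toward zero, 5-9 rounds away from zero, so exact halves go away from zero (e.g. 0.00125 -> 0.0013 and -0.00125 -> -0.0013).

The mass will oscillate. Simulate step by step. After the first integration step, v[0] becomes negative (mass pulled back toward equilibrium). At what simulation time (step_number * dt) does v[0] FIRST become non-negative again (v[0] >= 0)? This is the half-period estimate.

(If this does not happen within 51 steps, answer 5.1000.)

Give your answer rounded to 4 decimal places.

Answer: 2.6000

Derivation:
Step 0: x=[9.2000] v=[0.0000]
Step 1: x=[9.1711] v=[-0.2895]
Step 2: x=[9.1136] v=[-0.5746]
Step 3: x=[9.0285] v=[-0.8510]
Step 4: x=[8.9171] v=[-1.1144]
Step 5: x=[8.7810] v=[-1.3608]
Step 6: x=[8.6224] v=[-1.5865]
Step 7: x=[8.4436] v=[-1.7880]
Step 8: x=[8.2474] v=[-1.9623]
Step 9: x=[8.0367] v=[-2.1067]
Step 10: x=[7.8148] v=[-2.2190]
Step 11: x=[7.5851] v=[-2.2975]
Step 12: x=[7.3510] v=[-2.3409]
Step 13: x=[7.1161] v=[-2.3487]
Step 14: x=[6.8840] v=[-2.3207]
Step 15: x=[6.6583] v=[-2.2573]
Step 16: x=[6.4424] v=[-2.1595]
Step 17: x=[6.2395] v=[-2.0288]
Step 18: x=[6.0528] v=[-1.8672]
Step 19: x=[5.8851] v=[-1.6772]
Step 20: x=[5.7389] v=[-1.4616]
Step 21: x=[5.6165] v=[-1.2237]
Step 22: x=[5.5198] v=[-0.9672]
Step 23: x=[5.4502] v=[-0.6959]
Step 24: x=[5.4088] v=[-0.4140]
Step 25: x=[5.3962] v=[-0.1258]
Step 26: x=[5.4126] v=[0.1643]
First v>=0 after going negative at step 26, time=2.6000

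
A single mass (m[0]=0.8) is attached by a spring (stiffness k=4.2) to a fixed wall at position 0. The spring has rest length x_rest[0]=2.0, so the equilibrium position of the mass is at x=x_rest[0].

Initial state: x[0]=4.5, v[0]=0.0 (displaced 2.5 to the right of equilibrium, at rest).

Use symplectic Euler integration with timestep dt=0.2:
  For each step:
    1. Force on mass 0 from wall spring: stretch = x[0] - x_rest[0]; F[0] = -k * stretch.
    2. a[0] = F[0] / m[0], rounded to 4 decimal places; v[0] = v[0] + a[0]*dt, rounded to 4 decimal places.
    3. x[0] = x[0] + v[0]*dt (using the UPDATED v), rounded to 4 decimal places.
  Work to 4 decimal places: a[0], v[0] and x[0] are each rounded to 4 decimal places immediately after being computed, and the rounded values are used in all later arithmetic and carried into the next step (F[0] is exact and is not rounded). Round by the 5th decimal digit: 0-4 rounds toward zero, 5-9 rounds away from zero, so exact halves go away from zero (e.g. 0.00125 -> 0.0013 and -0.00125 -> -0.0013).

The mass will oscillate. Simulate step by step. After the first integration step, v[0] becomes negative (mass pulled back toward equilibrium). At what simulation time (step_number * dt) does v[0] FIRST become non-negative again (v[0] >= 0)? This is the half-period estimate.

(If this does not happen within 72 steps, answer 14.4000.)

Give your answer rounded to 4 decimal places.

Step 0: x=[4.5000] v=[0.0000]
Step 1: x=[3.9750] v=[-2.6250]
Step 2: x=[3.0352] v=[-4.6988]
Step 3: x=[1.8780] v=[-5.7858]
Step 4: x=[0.7465] v=[-5.6577]
Step 5: x=[-0.1218] v=[-4.3415]
Step 6: x=[-0.5445] v=[-2.1136]
Step 7: x=[-0.4329] v=[0.5581]
First v>=0 after going negative at step 7, time=1.4000

Answer: 1.4000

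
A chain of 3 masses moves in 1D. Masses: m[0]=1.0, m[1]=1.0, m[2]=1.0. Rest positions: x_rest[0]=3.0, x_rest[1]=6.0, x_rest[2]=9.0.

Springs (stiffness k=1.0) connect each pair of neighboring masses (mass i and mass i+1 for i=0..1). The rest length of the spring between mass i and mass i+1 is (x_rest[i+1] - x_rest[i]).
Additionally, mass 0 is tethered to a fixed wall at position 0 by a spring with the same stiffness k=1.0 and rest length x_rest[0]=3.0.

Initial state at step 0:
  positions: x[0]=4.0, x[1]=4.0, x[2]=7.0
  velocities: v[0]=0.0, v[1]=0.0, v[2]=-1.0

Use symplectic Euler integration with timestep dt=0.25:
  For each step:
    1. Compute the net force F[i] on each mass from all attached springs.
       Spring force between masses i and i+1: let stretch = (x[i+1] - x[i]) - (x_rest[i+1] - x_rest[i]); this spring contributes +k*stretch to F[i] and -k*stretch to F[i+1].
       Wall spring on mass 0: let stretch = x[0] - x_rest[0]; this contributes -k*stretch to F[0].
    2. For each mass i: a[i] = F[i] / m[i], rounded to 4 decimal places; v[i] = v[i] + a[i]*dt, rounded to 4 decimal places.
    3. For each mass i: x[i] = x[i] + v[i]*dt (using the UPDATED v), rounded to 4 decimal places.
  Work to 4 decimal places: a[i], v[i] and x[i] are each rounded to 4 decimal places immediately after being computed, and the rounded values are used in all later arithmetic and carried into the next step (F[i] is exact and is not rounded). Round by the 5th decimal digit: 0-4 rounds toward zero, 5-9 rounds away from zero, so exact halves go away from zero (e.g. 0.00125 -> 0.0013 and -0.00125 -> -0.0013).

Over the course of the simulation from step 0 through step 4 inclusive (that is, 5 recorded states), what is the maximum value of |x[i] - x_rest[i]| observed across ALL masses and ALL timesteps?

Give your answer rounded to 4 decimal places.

Step 0: x=[4.0000 4.0000 7.0000] v=[0.0000 0.0000 -1.0000]
Step 1: x=[3.7500 4.1875 6.7500] v=[-1.0000 0.7500 -1.0000]
Step 2: x=[3.2930 4.5078 6.5274] v=[-1.8281 1.2813 -0.8906]
Step 3: x=[2.7061 4.8784 6.3660] v=[-2.3477 1.4825 -0.6455]
Step 4: x=[2.0858 5.2062 6.2992] v=[-2.4812 1.3113 -0.2674]
Max displacement = 2.7008

Answer: 2.7008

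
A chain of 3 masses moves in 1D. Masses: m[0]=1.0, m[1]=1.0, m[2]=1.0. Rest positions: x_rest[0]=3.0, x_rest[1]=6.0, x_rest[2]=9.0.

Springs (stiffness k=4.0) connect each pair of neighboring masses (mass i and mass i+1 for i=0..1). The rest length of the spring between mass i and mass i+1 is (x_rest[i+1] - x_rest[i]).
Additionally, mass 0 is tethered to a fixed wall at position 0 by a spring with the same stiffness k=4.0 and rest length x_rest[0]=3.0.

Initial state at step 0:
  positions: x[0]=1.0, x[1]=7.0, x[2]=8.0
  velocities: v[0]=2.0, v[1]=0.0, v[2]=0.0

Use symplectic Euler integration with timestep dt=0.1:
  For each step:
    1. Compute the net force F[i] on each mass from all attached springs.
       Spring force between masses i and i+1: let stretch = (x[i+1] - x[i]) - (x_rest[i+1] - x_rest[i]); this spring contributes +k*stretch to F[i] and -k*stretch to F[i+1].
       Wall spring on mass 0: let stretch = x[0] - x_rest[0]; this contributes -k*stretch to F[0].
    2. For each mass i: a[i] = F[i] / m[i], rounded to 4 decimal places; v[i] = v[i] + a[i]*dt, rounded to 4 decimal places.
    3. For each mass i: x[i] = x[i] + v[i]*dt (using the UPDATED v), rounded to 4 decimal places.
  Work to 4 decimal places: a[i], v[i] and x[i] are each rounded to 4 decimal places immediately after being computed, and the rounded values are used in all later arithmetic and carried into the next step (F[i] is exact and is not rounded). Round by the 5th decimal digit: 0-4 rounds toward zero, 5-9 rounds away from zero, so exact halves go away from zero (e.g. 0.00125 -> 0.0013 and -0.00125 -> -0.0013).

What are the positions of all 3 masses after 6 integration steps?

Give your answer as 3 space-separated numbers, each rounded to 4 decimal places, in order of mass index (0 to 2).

Answer: 4.4793 4.6380 9.0319

Derivation:
Step 0: x=[1.0000 7.0000 8.0000] v=[2.0000 0.0000 0.0000]
Step 1: x=[1.4000 6.8000 8.0800] v=[4.0000 -2.0000 0.8000]
Step 2: x=[1.9600 6.4352 8.2288] v=[5.6000 -3.6480 1.4880]
Step 3: x=[2.6206 5.9631 8.4259] v=[6.6061 -4.7206 1.9706]
Step 4: x=[3.3101 5.4559 8.6445] v=[6.8949 -5.0725 2.1855]
Step 5: x=[3.9530 4.9904 8.8555] v=[6.4292 -4.6554 2.1101]
Step 6: x=[4.4793 4.6380 9.0319] v=[5.2630 -3.5243 1.7641]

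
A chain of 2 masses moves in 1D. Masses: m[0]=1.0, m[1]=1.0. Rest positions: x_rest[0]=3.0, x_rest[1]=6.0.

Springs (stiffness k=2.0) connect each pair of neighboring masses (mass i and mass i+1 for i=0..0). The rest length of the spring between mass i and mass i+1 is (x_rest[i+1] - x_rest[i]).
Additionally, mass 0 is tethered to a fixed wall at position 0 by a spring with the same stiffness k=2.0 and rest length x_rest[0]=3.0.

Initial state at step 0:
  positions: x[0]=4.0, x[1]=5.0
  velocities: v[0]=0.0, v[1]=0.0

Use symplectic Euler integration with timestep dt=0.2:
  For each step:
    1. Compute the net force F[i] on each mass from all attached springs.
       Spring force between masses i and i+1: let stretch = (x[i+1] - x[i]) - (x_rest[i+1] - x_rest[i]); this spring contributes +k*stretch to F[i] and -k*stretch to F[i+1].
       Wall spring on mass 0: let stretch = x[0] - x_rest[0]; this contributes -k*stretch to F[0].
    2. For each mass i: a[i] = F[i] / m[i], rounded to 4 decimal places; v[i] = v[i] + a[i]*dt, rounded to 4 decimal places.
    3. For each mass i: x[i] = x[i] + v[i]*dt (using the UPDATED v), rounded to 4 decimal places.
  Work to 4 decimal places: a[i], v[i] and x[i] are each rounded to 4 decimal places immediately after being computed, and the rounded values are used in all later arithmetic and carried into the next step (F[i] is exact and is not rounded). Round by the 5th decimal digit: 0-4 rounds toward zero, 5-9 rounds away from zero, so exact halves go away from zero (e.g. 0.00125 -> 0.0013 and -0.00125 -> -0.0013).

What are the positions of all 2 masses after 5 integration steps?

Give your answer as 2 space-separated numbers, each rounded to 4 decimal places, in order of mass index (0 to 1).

Step 0: x=[4.0000 5.0000] v=[0.0000 0.0000]
Step 1: x=[3.7600 5.1600] v=[-1.2000 0.8000]
Step 2: x=[3.3312 5.4480] v=[-2.1440 1.4400]
Step 3: x=[2.8052 5.8067] v=[-2.6298 1.7933]
Step 4: x=[2.2949 6.1652] v=[-2.5513 1.7927]
Step 5: x=[1.9107 6.4541] v=[-1.9211 1.4446]

Answer: 1.9107 6.4541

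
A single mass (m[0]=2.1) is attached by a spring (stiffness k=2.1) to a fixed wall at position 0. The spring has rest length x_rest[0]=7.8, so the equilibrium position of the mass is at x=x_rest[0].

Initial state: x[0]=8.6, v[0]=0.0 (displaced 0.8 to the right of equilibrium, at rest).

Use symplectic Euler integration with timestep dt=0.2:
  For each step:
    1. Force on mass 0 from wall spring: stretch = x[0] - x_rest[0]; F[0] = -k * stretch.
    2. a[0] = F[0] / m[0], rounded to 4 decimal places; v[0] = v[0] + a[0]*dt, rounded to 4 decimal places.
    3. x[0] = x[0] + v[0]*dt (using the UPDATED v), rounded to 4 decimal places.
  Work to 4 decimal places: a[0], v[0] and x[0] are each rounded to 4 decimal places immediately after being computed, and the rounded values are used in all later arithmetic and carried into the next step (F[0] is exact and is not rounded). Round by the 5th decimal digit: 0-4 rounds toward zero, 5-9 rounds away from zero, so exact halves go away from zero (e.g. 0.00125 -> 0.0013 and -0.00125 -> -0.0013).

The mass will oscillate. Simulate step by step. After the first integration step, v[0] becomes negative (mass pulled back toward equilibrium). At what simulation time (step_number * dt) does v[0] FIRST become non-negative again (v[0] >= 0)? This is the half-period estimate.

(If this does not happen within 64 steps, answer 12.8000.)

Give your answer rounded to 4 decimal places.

Step 0: x=[8.6000] v=[0.0000]
Step 1: x=[8.5680] v=[-0.1600]
Step 2: x=[8.5053] v=[-0.3136]
Step 3: x=[8.4144] v=[-0.4547]
Step 4: x=[8.2989] v=[-0.5776]
Step 5: x=[8.1634] v=[-0.6774]
Step 6: x=[8.0134] v=[-0.7501]
Step 7: x=[7.8548] v=[-0.7928]
Step 8: x=[7.6940] v=[-0.8038]
Step 9: x=[7.5375] v=[-0.7826]
Step 10: x=[7.3915] v=[-0.7301]
Step 11: x=[7.2618] v=[-0.6484]
Step 12: x=[7.1536] v=[-0.5408]
Step 13: x=[7.0713] v=[-0.4115]
Step 14: x=[7.0181] v=[-0.2658]
Step 15: x=[6.9962] v=[-0.1094]
Step 16: x=[7.0065] v=[0.0514]
First v>=0 after going negative at step 16, time=3.2000

Answer: 3.2000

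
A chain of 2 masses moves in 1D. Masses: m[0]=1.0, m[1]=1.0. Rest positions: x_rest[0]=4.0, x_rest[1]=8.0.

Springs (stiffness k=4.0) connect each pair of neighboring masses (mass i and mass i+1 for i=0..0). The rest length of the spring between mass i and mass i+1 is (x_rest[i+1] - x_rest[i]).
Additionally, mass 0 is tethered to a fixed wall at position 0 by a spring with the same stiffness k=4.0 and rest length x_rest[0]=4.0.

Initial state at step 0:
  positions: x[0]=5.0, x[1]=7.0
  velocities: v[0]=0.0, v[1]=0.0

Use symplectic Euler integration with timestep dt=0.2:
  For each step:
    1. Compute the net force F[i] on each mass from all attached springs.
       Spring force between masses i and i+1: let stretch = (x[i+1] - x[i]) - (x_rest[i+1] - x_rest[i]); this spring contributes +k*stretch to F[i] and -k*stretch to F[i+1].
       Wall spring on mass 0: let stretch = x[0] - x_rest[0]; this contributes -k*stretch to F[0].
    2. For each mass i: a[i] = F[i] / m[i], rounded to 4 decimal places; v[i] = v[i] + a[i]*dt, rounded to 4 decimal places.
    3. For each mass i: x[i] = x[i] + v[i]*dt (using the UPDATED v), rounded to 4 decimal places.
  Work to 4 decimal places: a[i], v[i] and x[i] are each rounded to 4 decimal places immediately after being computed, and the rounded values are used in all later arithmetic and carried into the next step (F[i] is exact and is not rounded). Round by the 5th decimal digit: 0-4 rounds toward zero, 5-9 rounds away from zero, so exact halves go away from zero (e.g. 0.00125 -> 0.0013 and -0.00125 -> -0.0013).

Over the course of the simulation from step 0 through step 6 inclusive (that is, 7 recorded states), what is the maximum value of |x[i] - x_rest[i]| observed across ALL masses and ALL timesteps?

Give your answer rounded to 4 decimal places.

Answer: 1.2941

Derivation:
Step 0: x=[5.0000 7.0000] v=[0.0000 0.0000]
Step 1: x=[4.5200 7.3200] v=[-2.4000 1.6000]
Step 2: x=[3.7648 7.8320] v=[-3.7760 2.5600]
Step 3: x=[3.0580 8.3332] v=[-3.5341 2.5062]
Step 4: x=[2.7059 8.6304] v=[-1.7603 1.4860]
Step 5: x=[2.8688 8.6197] v=[0.8146 -0.0536]
Step 6: x=[3.4929 8.3288] v=[3.1203 -1.4543]
Max displacement = 1.2941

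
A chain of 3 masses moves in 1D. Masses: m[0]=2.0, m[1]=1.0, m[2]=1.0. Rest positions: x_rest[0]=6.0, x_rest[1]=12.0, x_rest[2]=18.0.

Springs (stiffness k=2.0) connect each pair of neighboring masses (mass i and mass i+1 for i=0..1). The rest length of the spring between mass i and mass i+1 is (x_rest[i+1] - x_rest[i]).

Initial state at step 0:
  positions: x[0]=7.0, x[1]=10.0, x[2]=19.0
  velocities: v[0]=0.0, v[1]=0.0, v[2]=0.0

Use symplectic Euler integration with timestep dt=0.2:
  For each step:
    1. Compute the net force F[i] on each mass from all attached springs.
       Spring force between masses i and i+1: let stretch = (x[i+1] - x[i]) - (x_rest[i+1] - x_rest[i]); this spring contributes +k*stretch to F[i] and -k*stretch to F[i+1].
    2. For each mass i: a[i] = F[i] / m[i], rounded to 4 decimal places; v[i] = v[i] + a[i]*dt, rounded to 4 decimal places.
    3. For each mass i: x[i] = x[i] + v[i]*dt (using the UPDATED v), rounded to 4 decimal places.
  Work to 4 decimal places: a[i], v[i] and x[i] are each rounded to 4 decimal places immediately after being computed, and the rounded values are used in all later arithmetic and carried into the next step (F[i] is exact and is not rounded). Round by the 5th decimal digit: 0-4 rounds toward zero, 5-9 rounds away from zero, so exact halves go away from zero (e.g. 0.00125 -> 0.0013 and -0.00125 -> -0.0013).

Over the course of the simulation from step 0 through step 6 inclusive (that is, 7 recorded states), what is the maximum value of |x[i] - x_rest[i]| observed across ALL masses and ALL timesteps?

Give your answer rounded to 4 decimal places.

Answer: 2.4337

Derivation:
Step 0: x=[7.0000 10.0000 19.0000] v=[0.0000 0.0000 0.0000]
Step 1: x=[6.8800 10.4800 18.7600] v=[-0.6000 2.4000 -1.2000]
Step 2: x=[6.6640 11.3344 18.3376] v=[-1.0800 4.2720 -2.1120]
Step 3: x=[6.3948 12.3754 17.8349] v=[-1.3459 5.2051 -2.5133]
Step 4: x=[6.1248 13.3747 17.3755] v=[-1.3498 4.9967 -2.2971]
Step 5: x=[5.9048 14.1141 17.0760] v=[-1.0998 3.6971 -1.4974]
Step 6: x=[5.7732 14.4337 17.0196] v=[-0.6579 1.5981 -0.2822]
Max displacement = 2.4337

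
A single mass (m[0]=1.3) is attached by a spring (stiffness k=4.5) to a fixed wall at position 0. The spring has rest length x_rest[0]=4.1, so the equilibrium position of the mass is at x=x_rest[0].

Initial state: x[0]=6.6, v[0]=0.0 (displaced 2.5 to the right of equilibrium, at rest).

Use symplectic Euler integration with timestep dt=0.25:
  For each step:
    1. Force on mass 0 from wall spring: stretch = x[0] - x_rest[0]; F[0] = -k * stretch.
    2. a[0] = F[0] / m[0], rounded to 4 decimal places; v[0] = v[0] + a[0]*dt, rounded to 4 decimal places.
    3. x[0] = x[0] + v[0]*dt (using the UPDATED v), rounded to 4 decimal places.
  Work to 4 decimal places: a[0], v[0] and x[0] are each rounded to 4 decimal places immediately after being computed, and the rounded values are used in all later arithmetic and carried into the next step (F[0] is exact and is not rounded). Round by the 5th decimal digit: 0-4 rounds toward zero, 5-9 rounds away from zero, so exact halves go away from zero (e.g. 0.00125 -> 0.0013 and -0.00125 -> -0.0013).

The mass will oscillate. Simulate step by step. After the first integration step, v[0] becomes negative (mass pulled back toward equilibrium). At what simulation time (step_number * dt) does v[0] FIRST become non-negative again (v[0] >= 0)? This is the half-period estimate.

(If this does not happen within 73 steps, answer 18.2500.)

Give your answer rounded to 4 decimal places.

Answer: 1.7500

Derivation:
Step 0: x=[6.6000] v=[0.0000]
Step 1: x=[6.0591] v=[-2.1635]
Step 2: x=[5.0944] v=[-3.8589]
Step 3: x=[3.9145] v=[-4.7195]
Step 4: x=[2.7748] v=[-4.5590]
Step 5: x=[1.9218] v=[-3.4122]
Step 6: x=[1.5400] v=[-1.5272]
Step 7: x=[1.7121] v=[0.6882]
First v>=0 after going negative at step 7, time=1.7500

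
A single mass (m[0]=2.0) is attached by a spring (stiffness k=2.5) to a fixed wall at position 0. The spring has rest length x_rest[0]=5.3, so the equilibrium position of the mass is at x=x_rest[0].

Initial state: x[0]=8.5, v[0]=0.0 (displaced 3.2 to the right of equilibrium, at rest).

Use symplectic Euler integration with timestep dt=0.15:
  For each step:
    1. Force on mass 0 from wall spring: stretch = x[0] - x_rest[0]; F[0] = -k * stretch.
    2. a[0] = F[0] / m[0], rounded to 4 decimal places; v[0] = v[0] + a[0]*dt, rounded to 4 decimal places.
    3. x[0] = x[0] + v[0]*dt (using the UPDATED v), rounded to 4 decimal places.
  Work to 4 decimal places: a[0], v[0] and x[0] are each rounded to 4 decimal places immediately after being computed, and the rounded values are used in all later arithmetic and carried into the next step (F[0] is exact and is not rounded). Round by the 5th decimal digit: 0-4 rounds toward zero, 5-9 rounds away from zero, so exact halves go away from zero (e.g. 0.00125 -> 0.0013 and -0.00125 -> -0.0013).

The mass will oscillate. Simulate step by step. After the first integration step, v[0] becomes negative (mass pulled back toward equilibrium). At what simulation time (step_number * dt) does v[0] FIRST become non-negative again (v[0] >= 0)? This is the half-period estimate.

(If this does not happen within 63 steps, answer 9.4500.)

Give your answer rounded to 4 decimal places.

Answer: 2.8500

Derivation:
Step 0: x=[8.5000] v=[0.0000]
Step 1: x=[8.4100] v=[-0.6000]
Step 2: x=[8.2325] v=[-1.1831]
Step 3: x=[7.9726] v=[-1.7329]
Step 4: x=[7.6375] v=[-2.2340]
Step 5: x=[7.2367] v=[-2.6723]
Step 6: x=[6.7814] v=[-3.0354]
Step 7: x=[6.2844] v=[-3.3132]
Step 8: x=[5.7597] v=[-3.4978]
Step 9: x=[5.2221] v=[-3.5840]
Step 10: x=[4.6867] v=[-3.5694]
Step 11: x=[4.1685] v=[-3.4544]
Step 12: x=[3.6822] v=[-3.2422]
Step 13: x=[3.2414] v=[-2.9389]
Step 14: x=[2.8585] v=[-2.5529]
Step 15: x=[2.5442] v=[-2.0951]
Step 16: x=[2.3074] v=[-1.5784]
Step 17: x=[2.1548] v=[-1.0173]
Step 18: x=[2.0907] v=[-0.4276]
Step 19: x=[2.1168] v=[0.1741]
First v>=0 after going negative at step 19, time=2.8500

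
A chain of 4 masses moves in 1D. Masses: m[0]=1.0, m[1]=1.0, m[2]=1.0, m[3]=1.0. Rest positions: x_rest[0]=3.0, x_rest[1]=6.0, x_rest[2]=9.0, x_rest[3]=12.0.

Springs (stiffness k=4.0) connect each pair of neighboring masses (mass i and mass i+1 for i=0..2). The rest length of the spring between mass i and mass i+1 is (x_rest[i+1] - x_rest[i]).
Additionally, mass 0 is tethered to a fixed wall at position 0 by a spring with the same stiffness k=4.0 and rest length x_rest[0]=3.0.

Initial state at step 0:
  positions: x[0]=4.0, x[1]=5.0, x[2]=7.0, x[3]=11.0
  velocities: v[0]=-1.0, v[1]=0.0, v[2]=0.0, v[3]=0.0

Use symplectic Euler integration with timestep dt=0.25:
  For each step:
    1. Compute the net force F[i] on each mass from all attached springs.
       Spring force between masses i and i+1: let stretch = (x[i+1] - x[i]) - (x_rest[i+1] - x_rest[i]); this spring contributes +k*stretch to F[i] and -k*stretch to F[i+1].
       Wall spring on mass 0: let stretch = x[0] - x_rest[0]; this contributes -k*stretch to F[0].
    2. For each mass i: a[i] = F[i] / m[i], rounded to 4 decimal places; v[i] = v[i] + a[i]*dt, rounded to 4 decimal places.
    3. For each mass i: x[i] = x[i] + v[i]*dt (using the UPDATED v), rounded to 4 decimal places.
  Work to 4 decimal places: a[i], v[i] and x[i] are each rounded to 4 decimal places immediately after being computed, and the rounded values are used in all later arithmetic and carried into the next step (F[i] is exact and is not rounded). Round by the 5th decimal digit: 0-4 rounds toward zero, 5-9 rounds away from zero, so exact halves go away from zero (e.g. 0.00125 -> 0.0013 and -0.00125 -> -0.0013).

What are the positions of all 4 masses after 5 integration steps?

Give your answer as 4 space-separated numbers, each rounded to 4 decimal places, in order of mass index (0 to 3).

Step 0: x=[4.0000 5.0000 7.0000 11.0000] v=[-1.0000 0.0000 0.0000 0.0000]
Step 1: x=[3.0000 5.2500 7.5000 10.7500] v=[-4.0000 1.0000 2.0000 -1.0000]
Step 2: x=[1.8125 5.5000 8.2500 10.4375] v=[-4.7500 1.0000 3.0000 -1.2500]
Step 3: x=[1.0938 5.5156 8.8594 10.3281] v=[-2.8750 0.0625 2.4375 -0.4375]
Step 4: x=[1.2071 5.2617 9.0000 10.6016] v=[0.4530 -1.0155 0.5624 1.0938]
Step 5: x=[2.0322 4.9288 8.6064 11.2247] v=[3.3005 -1.3318 -1.5743 2.4922]

Answer: 2.0322 4.9288 8.6064 11.2247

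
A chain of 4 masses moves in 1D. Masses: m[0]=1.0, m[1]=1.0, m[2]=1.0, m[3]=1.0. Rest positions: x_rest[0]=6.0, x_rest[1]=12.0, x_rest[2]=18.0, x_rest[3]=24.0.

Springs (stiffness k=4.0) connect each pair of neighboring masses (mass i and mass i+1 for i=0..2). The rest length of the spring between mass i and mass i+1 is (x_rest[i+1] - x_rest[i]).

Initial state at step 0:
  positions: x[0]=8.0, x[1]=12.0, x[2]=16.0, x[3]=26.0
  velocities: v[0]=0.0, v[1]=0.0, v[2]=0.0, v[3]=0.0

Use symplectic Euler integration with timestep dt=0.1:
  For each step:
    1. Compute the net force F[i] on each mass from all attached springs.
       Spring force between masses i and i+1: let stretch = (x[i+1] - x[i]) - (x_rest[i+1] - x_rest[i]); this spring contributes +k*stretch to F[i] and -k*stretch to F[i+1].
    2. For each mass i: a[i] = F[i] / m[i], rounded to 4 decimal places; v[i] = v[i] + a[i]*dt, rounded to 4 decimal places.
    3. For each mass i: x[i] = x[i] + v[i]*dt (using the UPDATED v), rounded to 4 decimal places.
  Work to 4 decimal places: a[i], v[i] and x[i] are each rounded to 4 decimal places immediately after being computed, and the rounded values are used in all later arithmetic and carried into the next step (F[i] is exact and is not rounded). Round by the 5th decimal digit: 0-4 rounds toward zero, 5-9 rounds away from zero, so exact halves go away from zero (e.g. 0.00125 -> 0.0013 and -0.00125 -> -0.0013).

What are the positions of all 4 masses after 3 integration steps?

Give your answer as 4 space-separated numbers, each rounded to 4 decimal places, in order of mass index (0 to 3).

Step 0: x=[8.0000 12.0000 16.0000 26.0000] v=[0.0000 0.0000 0.0000 0.0000]
Step 1: x=[7.9200 12.0000 16.2400 25.8400] v=[-0.8000 0.0000 2.4000 -1.6000]
Step 2: x=[7.7632 12.0064 16.6944 25.5360] v=[-1.5680 0.0640 4.5440 -3.0400]
Step 3: x=[7.5361 12.0306 17.3149 25.1183] v=[-2.2707 0.2419 6.2054 -4.1766]

Answer: 7.5361 12.0306 17.3149 25.1183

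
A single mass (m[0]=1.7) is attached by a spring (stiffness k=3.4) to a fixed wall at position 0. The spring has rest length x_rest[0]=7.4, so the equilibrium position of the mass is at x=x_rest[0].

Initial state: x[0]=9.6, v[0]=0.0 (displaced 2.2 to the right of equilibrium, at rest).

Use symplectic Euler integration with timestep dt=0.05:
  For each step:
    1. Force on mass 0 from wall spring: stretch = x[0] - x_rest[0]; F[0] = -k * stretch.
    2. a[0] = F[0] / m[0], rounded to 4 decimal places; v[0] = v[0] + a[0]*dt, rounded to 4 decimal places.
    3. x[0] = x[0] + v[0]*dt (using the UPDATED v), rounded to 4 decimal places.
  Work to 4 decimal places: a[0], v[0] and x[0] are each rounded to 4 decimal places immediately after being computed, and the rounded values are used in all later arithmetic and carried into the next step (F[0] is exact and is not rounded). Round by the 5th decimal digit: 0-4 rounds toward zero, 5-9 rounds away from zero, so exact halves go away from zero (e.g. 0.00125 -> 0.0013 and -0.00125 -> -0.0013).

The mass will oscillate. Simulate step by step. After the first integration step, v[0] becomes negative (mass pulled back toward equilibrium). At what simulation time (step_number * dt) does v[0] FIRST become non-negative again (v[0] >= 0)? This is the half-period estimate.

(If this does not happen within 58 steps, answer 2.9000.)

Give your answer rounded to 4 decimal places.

Step 0: x=[9.6000] v=[0.0000]
Step 1: x=[9.5890] v=[-0.2200]
Step 2: x=[9.5671] v=[-0.4389]
Step 3: x=[9.5343] v=[-0.6556]
Step 4: x=[9.4909] v=[-0.8690]
Step 5: x=[9.4370] v=[-1.0781]
Step 6: x=[9.3729] v=[-1.2818]
Step 7: x=[9.2989] v=[-1.4791]
Step 8: x=[9.2155] v=[-1.6690]
Step 9: x=[9.1230] v=[-1.8506]
Step 10: x=[9.0219] v=[-2.0229]
Step 11: x=[8.9126] v=[-2.1851]
Step 12: x=[8.7958] v=[-2.3364]
Step 13: x=[8.6720] v=[-2.4760]
Step 14: x=[8.5418] v=[-2.6032]
Step 15: x=[8.4059] v=[-2.7174]
Step 16: x=[8.2650] v=[-2.8180]
Step 17: x=[8.1198] v=[-2.9045]
Step 18: x=[7.9710] v=[-2.9765]
Step 19: x=[7.8193] v=[-3.0336]
Step 20: x=[7.6655] v=[-3.0755]
Step 21: x=[7.5104] v=[-3.1021]
Step 22: x=[7.3547] v=[-3.1131]
Step 23: x=[7.1993] v=[-3.1086]
Step 24: x=[7.0449] v=[-3.0885]
Step 25: x=[6.8923] v=[-3.0530]
Step 26: x=[6.7422] v=[-3.0022]
Step 27: x=[6.5954] v=[-2.9364]
Step 28: x=[6.4526] v=[-2.8559]
Step 29: x=[6.3145] v=[-2.7612]
Step 30: x=[6.1819] v=[-2.6527]
Step 31: x=[6.0554] v=[-2.5309]
Step 32: x=[5.9356] v=[-2.3964]
Step 33: x=[5.8231] v=[-2.2500]
Step 34: x=[5.7185] v=[-2.0923]
Step 35: x=[5.6223] v=[-1.9242]
Step 36: x=[5.5350] v=[-1.7464]
Step 37: x=[5.4570] v=[-1.5599]
Step 38: x=[5.3887] v=[-1.3656]
Step 39: x=[5.3305] v=[-1.1645]
Step 40: x=[5.2826] v=[-0.9576]
Step 41: x=[5.2453] v=[-0.7459]
Step 42: x=[5.2188] v=[-0.5304]
Step 43: x=[5.2032] v=[-0.3123]
Step 44: x=[5.1986] v=[-0.0926]
Step 45: x=[5.2050] v=[0.1275]
First v>=0 after going negative at step 45, time=2.2500

Answer: 2.2500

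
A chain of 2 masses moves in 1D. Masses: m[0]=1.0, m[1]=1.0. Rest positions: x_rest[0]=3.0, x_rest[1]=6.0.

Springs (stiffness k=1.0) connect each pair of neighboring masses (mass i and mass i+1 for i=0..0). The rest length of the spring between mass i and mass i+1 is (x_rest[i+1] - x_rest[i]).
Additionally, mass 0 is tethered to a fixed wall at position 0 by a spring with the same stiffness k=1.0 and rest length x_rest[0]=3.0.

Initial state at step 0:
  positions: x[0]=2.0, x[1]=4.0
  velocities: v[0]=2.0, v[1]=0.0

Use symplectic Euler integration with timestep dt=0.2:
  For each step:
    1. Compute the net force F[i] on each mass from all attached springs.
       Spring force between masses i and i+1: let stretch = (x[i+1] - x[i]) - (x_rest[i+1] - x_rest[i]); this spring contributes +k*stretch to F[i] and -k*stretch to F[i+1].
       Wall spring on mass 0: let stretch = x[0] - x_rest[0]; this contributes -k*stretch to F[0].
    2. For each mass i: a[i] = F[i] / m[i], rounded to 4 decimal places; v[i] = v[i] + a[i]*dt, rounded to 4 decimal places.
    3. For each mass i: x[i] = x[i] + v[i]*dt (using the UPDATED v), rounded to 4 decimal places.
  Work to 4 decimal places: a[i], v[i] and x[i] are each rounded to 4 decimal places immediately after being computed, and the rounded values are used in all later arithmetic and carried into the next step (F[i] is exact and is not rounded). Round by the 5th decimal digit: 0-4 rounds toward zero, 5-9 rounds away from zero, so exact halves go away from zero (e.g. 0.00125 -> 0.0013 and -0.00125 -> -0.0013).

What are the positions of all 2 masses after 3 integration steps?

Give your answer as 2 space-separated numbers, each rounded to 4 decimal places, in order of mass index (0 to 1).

Step 0: x=[2.0000 4.0000] v=[2.0000 0.0000]
Step 1: x=[2.4000 4.0400] v=[2.0000 0.2000]
Step 2: x=[2.7696 4.1344] v=[1.8480 0.4720]
Step 3: x=[3.0830 4.2942] v=[1.5670 0.7990]

Answer: 3.0830 4.2942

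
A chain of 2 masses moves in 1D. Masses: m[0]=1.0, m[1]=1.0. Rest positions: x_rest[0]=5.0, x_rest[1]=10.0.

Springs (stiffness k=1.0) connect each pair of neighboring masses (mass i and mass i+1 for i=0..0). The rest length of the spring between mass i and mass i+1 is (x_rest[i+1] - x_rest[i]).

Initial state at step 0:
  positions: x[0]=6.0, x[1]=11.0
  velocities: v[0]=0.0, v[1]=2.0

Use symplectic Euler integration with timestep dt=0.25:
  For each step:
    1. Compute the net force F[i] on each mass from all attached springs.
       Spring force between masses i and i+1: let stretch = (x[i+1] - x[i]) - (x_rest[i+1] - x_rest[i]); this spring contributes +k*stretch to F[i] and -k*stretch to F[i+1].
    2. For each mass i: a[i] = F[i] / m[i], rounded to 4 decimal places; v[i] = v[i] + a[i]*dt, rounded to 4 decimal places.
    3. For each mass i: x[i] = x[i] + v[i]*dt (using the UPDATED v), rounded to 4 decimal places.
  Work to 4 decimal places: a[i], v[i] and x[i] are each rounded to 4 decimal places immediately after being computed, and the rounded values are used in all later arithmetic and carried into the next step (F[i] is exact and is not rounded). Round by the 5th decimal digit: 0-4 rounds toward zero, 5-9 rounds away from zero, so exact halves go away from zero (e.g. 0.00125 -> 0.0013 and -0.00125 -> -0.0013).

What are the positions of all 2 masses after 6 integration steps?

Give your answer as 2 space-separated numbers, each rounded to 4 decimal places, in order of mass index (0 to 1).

Step 0: x=[6.0000 11.0000] v=[0.0000 2.0000]
Step 1: x=[6.0000 11.5000] v=[0.0000 2.0000]
Step 2: x=[6.0313 11.9688] v=[0.1250 1.8750]
Step 3: x=[6.1212 12.3790] v=[0.3594 1.6406]
Step 4: x=[6.2897 12.7106] v=[0.6739 1.3262]
Step 5: x=[6.5470 12.9534] v=[1.0291 0.9710]
Step 6: x=[6.8922 13.1083] v=[1.3807 0.6194]

Answer: 6.8922 13.1083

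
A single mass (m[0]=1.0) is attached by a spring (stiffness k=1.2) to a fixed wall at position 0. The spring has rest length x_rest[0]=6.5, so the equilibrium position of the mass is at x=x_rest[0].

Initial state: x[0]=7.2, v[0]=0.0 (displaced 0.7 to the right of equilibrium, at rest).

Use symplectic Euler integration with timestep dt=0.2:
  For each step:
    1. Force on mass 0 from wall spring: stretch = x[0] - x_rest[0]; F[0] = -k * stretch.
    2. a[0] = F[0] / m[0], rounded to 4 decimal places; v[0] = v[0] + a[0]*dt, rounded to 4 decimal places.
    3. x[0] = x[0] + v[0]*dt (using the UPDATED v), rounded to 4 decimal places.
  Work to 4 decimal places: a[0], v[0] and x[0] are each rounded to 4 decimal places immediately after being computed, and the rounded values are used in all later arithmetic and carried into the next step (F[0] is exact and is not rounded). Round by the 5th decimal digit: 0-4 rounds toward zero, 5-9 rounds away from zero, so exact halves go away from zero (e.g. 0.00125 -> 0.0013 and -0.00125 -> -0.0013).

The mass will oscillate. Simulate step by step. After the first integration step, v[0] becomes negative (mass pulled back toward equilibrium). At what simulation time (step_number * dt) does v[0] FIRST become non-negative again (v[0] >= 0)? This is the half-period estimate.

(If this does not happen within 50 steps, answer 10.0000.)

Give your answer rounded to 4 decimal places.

Answer: 3.0000

Derivation:
Step 0: x=[7.2000] v=[0.0000]
Step 1: x=[7.1664] v=[-0.1680]
Step 2: x=[7.1008] v=[-0.3279]
Step 3: x=[7.0064] v=[-0.4721]
Step 4: x=[6.8877] v=[-0.5936]
Step 5: x=[6.7504] v=[-0.6866]
Step 6: x=[6.6011] v=[-0.7467]
Step 7: x=[6.4469] v=[-0.7710]
Step 8: x=[6.2952] v=[-0.7583]
Step 9: x=[6.1534] v=[-0.7091]
Step 10: x=[6.0282] v=[-0.6259]
Step 11: x=[5.9257] v=[-0.5127]
Step 12: x=[5.8507] v=[-0.3749]
Step 13: x=[5.8069] v=[-0.2191]
Step 14: x=[5.7963] v=[-0.0528]
Step 15: x=[5.8195] v=[0.1161]
First v>=0 after going negative at step 15, time=3.0000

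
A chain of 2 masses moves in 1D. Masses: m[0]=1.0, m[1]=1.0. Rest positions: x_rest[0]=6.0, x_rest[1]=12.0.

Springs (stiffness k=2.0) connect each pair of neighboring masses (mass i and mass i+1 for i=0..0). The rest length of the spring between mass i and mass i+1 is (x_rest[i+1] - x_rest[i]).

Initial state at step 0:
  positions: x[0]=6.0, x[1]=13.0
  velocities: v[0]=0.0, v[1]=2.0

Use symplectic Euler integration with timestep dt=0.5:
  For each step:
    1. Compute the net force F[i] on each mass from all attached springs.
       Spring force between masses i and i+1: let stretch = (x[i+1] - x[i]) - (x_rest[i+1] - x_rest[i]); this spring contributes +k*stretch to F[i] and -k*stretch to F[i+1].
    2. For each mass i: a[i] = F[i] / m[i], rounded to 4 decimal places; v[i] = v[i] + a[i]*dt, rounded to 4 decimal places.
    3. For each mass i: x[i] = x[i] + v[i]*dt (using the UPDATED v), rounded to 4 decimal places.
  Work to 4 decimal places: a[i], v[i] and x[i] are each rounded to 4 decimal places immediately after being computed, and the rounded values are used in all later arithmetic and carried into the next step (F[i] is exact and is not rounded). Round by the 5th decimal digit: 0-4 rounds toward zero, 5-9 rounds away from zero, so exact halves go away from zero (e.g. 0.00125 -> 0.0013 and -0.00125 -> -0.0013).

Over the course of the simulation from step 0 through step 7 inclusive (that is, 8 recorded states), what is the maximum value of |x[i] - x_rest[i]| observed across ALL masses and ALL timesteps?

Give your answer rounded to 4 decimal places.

Step 0: x=[6.0000 13.0000] v=[0.0000 2.0000]
Step 1: x=[6.5000 13.5000] v=[1.0000 1.0000]
Step 2: x=[7.5000 13.5000] v=[2.0000 0.0000]
Step 3: x=[8.5000 13.5000] v=[2.0000 0.0000]
Step 4: x=[9.0000 14.0000] v=[1.0000 1.0000]
Step 5: x=[9.0000 15.0000] v=[0.0000 2.0000]
Step 6: x=[9.0000 16.0000] v=[0.0000 2.0000]
Step 7: x=[9.5000 16.5000] v=[1.0000 1.0000]
Max displacement = 4.5000

Answer: 4.5000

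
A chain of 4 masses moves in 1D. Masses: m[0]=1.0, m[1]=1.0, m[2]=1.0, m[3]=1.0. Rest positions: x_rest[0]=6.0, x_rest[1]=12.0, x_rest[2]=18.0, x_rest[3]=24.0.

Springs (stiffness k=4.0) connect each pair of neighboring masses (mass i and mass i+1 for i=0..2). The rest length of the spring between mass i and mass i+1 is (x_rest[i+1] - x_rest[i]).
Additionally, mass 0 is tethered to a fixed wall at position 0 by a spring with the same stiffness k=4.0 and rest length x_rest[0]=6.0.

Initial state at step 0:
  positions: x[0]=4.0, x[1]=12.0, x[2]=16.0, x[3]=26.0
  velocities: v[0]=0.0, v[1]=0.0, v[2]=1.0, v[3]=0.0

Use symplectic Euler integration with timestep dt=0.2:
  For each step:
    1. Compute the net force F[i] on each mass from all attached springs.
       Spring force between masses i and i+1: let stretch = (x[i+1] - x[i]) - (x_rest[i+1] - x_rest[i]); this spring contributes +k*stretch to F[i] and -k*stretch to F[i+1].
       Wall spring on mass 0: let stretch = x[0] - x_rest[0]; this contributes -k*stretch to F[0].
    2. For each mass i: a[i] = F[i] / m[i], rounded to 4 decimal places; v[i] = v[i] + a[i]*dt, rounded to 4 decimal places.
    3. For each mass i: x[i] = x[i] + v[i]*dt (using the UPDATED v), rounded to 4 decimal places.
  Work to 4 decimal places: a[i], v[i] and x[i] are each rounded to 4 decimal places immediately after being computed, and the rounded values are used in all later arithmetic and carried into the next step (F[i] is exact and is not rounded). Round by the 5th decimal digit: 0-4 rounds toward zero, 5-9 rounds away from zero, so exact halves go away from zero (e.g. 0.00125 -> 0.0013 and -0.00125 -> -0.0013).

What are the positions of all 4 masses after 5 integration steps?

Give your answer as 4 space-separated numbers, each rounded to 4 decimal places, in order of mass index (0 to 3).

Step 0: x=[4.0000 12.0000 16.0000 26.0000] v=[0.0000 0.0000 1.0000 0.0000]
Step 1: x=[4.6400 11.3600 17.1600 25.3600] v=[3.2000 -3.2000 5.8000 -3.2000]
Step 2: x=[5.6128 10.5728 18.7040 24.3680] v=[4.8640 -3.9360 7.7200 -4.9600]
Step 3: x=[6.4812 10.2930 19.8532 23.4298] v=[4.3418 -1.3990 5.7462 -4.6912]
Step 4: x=[6.9225 10.9329 20.0451 22.8793] v=[2.2063 3.1997 0.9593 -2.7525]
Step 5: x=[6.8978 12.3891 19.2325 22.8353] v=[-0.1234 7.2811 -4.0631 -0.2199]

Answer: 6.8978 12.3891 19.2325 22.8353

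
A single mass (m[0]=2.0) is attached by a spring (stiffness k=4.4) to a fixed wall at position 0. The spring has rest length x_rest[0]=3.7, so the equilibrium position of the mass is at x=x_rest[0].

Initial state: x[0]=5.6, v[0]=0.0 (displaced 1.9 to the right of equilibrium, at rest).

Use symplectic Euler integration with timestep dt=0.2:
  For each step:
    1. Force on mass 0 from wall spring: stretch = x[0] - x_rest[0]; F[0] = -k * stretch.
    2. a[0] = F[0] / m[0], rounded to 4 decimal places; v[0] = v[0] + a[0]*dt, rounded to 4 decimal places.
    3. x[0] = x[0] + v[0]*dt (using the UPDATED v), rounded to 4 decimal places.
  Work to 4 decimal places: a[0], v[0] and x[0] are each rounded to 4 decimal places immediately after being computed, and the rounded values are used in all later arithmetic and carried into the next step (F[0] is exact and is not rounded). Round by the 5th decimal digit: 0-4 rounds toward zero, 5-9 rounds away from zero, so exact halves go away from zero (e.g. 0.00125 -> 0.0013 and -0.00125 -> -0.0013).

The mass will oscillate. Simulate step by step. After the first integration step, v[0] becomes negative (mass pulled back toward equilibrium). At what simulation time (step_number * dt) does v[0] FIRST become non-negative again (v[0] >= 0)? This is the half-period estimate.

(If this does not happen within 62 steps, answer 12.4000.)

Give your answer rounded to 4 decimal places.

Step 0: x=[5.6000] v=[0.0000]
Step 1: x=[5.4328] v=[-0.8360]
Step 2: x=[5.1131] v=[-1.5984]
Step 3: x=[4.6691] v=[-2.2202]
Step 4: x=[4.1398] v=[-2.6466]
Step 5: x=[3.5718] v=[-2.8401]
Step 6: x=[3.0151] v=[-2.7837]
Step 7: x=[2.5186] v=[-2.4823]
Step 8: x=[2.1261] v=[-1.9625]
Step 9: x=[1.8721] v=[-1.2700]
Step 10: x=[1.7790] v=[-0.4657]
Step 11: x=[1.8549] v=[0.3795]
First v>=0 after going negative at step 11, time=2.2000

Answer: 2.2000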